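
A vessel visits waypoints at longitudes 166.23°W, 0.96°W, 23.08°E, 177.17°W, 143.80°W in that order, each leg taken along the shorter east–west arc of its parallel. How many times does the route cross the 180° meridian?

Leg 1: -166.23° → -0.96°, shortest Δλ = 165.27° (east) — does not cross 180°.
Leg 2: -0.96° → +23.08°, shortest Δλ = 24.04° (east) — does not cross 180°.
Leg 3: +23.08° → -177.17°, shortest Δλ = 159.75° (east) — crosses 180°.
Leg 4: -177.17° → -143.80°, shortest Δλ = 33.37° (east) — does not cross 180°.
Total crossings: 1.

1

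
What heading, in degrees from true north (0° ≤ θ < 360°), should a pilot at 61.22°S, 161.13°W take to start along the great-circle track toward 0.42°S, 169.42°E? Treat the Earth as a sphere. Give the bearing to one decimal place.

Δλ = 169.42 − -161.13 = 330.55°; wrapped into (−180°, 180°]: -29.45°.
θ = atan2( sin Δλ · cos φ₂ , cos φ₁ · sin φ₂ − sin φ₁ · cos φ₂ · cos Δλ )
  = atan2(-0.49165, 0.75967) = -32.910° → normalised to [0°, 360°): 327.090°.

327.1°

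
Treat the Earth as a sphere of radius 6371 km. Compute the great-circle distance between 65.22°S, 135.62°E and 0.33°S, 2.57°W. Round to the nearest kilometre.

11997 km

Δλ = -2.57 − 135.62 = -138.19°.
Δφ = -0.33 − -65.22 = 64.89°.
a = sin²(Δφ/2) + cos φ₁ · cos φ₂ · sin²(Δλ/2) = 0.653586.
c = 2·atan2(√a, √(1−a)) = 1.88302 rad → d = 6371·c ≈ 11996.70 km.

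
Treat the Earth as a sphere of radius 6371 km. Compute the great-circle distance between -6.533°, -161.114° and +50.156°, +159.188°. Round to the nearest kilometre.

7369 km

Δλ = 159.188 − -161.114 = 320.302°; wrapped into (−180°, 180°]: -39.698°.
Δφ = 50.156 − -6.533 = 56.689°.
a = sin²(Δφ/2) + cos φ₁ · cos φ₂ · sin²(Δλ/2) = 0.298794.
c = 2·atan2(√a, √(1−a)) = 1.15665 rad → d = 6371·c ≈ 7369.00 km.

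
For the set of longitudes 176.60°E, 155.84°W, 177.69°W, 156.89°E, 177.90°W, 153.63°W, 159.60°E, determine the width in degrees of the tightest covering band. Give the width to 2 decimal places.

Sort the longitudes: -177.90°, -177.69°, -155.84°, -153.63°, +156.89°, +159.60°, +176.60°.
Eastward gaps between consecutive values (wrapping around): 0.21°, 21.85°, 2.21°, 310.52°, 2.71°, 17.00°, 5.50°.
Largest gap = 310.52° ⇒ minimal covering band is its complement: 360° − 310.52° = 49.48°.
Band runs from +156.89° eastward to -153.63°, crossing the antimeridian.

49.48°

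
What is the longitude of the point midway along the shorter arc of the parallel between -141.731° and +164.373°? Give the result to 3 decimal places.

-168.679°

Signed shortest Δλ from -141.731° to +164.373° is -53.896°.
Midpoint longitude = -141.731° + (-53.896°)/2 = -141.731° − 26.948° = -168.679°.
(The naïve average (-141.731 + +164.373)/2 = 11.321° is on the wrong side of the globe.)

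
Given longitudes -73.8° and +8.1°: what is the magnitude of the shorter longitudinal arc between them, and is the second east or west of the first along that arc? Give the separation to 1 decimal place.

81.9° east

Raw difference: 8.1 − -73.8 = 81.9°.
Normalise into (−180°, 180°]: 81.9° stays 81.9°.
Positive ⇒ the second point lies to the east; separation 81.9°.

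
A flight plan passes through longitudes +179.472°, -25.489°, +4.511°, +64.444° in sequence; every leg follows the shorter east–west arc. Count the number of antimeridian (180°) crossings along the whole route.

1

Leg 1: +179.472° → -25.489°, shortest Δλ = 155.039° (east) — crosses 180°.
Leg 2: -25.489° → +4.511°, shortest Δλ = 30.0° (east) — does not cross 180°.
Leg 3: +4.511° → +64.444°, shortest Δλ = 59.933° (east) — does not cross 180°.
Total crossings: 1.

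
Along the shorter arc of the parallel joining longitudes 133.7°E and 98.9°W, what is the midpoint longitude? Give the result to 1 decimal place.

162.6°W

Signed shortest Δλ from +133.7° to -98.9° is +127.4°.
Midpoint longitude = +133.7° + (+127.4°)/2 = +133.7° + 63.7° = +197.4°.
Normalise into (−180°, 180°]: -162.6°.
(The naïve average (+133.7 + -98.9)/2 = 17.4° is on the wrong side of the globe.)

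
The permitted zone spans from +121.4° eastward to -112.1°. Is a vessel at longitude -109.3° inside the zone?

No

Band width going east from +121.4° to -112.1°: ((-112.1 − 121.4) mod 360) = 126.5°.
Offset of -109.3° east of the west edge: ((-109.3 − 121.4) mod 360) = 129.3°.
129.3° > 126.5° ⇒ outside.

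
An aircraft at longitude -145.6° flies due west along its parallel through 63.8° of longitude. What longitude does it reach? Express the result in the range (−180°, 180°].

Start at -145.6°; shift −63.8° → -209.4°.
-209.4° lies outside (−180°, 180°]; add 360° → +150.6°.

+150.6°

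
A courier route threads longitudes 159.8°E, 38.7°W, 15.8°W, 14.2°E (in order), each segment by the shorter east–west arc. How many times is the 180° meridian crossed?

Leg 1: +159.8° → -38.7°, shortest Δλ = 161.5° (east) — crosses 180°.
Leg 2: -38.7° → -15.8°, shortest Δλ = 22.9° (east) — does not cross 180°.
Leg 3: -15.8° → +14.2°, shortest Δλ = 30.0° (east) — does not cross 180°.
Total crossings: 1.

1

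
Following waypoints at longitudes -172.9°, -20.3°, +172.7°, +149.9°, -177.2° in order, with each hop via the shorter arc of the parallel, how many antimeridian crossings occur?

Leg 1: -172.9° → -20.3°, shortest Δλ = 152.6° (east) — does not cross 180°.
Leg 2: -20.3° → +172.7°, shortest Δλ = -167.0° (west) — crosses 180°.
Leg 3: +172.7° → +149.9°, shortest Δλ = -22.8° (west) — does not cross 180°.
Leg 4: +149.9° → -177.2°, shortest Δλ = 32.9° (east) — crosses 180°.
Total crossings: 2.

2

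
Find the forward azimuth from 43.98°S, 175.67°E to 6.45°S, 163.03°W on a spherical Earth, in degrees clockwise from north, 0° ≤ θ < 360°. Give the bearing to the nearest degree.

Δλ = -163.03 − 175.67 = -338.70°; wrapped into (−180°, 180°]: 21.30°.
θ = atan2( sin Δλ · cos φ₂ , cos φ₁ · sin φ₂ − sin φ₁ · cos φ₂ · cos Δλ )
  = atan2(0.36095, 0.56204) = 32.709° → normalised to [0°, 360°): 32.709°.

33°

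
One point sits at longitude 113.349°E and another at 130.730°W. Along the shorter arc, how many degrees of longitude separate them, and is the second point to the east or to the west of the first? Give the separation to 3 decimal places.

115.921° east

Raw difference: -130.730 − 113.349 = -244.079°.
Normalise into (−180°, 180°]: -244.079° + 360° = 115.921°.
Positive ⇒ the second point lies to the east; separation 115.921°.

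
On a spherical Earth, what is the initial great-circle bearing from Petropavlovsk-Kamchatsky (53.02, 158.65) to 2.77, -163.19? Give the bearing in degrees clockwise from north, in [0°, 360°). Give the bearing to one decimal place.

134.1°

Δλ = -163.19 − 158.65 = -321.84°; wrapped into (−180°, 180°]: 38.16°.
θ = atan2( sin Δλ · cos φ₂ , cos φ₁ · sin φ₂ − sin φ₁ · cos φ₂ · cos Δλ )
  = atan2(0.61714, -0.59832) = 134.113° → normalised to [0°, 360°): 134.113°.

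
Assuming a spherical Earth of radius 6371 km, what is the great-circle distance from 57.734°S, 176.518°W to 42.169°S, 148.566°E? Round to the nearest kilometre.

2987 km

Δλ = 148.566 − -176.518 = 325.084°; wrapped into (−180°, 180°]: -34.916°.
Δφ = -42.169 − -57.734 = 15.565°.
a = sin²(Δφ/2) + cos φ₁ · cos φ₂ · sin²(Δλ/2) = 0.053949.
c = 2·atan2(√a, √(1−a)) = 0.46882 rad → d = 6371·c ≈ 2986.85 km.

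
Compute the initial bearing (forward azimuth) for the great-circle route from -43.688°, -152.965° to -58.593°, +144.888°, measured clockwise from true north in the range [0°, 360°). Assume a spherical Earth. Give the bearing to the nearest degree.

226°

Δλ = 144.888 − -152.965 = 297.853°; wrapped into (−180°, 180°]: -62.147°.
θ = atan2( sin Δλ · cos φ₂ , cos φ₁ · sin φ₂ − sin φ₁ · cos φ₂ · cos Δλ )
  = atan2(-0.46074, -0.44900) = -134.260° → normalised to [0°, 360°): 225.740°.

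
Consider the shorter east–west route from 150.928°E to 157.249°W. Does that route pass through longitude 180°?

Naïve |-157.249 − 150.928| = 308.177° > 180°, so the shorter arc goes the other way round — across 180°.
Signed shortest Δλ = ((-157.249 − 150.928 + 180) mod 360) − 180 = 51.823°.
Going east by 51.823° from +150.928° passes through 180° before reaching -157.249°.

Yes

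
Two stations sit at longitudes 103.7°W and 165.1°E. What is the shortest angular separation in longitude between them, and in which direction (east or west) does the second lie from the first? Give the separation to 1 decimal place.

Raw difference: 165.1 − -103.7 = 268.8°.
Normalise into (−180°, 180°]: 268.8° − 360° = -91.2°.
Negative ⇒ the second point lies to the west; separation 91.2°.

91.2° west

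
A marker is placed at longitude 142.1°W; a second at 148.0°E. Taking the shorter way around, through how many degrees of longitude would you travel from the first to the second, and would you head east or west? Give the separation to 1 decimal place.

69.9° west

Raw difference: 148.0 − -142.1 = 290.1°.
Normalise into (−180°, 180°]: 290.1° − 360° = -69.9°.
Negative ⇒ the second point lies to the west; separation 69.9°.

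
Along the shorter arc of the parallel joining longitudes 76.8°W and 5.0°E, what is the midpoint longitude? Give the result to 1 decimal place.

35.9°W

Signed shortest Δλ from -76.8° to +5.0° is +81.8°.
Midpoint longitude = -76.8° + (+81.8°)/2 = -76.8° + 40.9° = -35.9°.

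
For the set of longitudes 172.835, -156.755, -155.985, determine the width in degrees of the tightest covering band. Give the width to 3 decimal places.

31.180°

Sort the longitudes: -156.755°, -155.985°, +172.835°.
Eastward gaps between consecutive values (wrapping around): 0.770°, 328.820°, 30.410°.
Largest gap = 328.820° ⇒ minimal covering band is its complement: 360° − 328.820° = 31.180°.
Band runs from +172.835° eastward to -155.985°, crossing the antimeridian.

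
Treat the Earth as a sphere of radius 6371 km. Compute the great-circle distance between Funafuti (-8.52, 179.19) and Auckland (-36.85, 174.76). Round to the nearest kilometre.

Δλ = 174.76 − 179.19 = -4.43°.
Δφ = -36.85 − -8.52 = -28.33°.
a = sin²(Δφ/2) + cos φ₁ · cos φ₂ · sin²(Δλ/2) = 0.061068.
c = 2·atan2(√a, √(1−a)) = 0.49941 rad → d = 6371·c ≈ 3181.75 km.

3182 km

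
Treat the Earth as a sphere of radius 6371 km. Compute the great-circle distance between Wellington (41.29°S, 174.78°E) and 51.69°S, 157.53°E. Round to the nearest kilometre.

Δλ = 157.53 − 174.78 = -17.25°.
Δφ = -51.69 − -41.29 = -10.40°.
a = sin²(Δφ/2) + cos φ₁ · cos φ₂ · sin²(Δλ/2) = 0.018690.
c = 2·atan2(√a, √(1−a)) = 0.27428 rad → d = 6371·c ≈ 1747.45 km.

1747 km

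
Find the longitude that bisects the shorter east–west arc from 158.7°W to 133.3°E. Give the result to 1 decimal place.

Signed shortest Δλ from -158.7° to +133.3° is -68.0°.
Midpoint longitude = -158.7° + (-68.0°)/2 = -158.7° − 34.0° = -192.7°.
Normalise into (−180°, 180°]: +167.3°.
(The naïve average (-158.7 + +133.3)/2 = -12.7° is on the wrong side of the globe.)

167.3°E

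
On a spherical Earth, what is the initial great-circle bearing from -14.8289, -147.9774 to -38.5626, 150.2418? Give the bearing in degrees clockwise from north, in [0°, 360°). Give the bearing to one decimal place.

233.6°

Δλ = 150.2418 − -147.9774 = 298.2192°; wrapped into (−180°, 180°]: -61.7808°.
θ = atan2( sin Δλ · cos φ₂ , cos φ₁ · sin φ₂ − sin φ₁ · cos φ₂ · cos Δλ )
  = atan2(-0.68899, -0.50798) = -126.401° → normalised to [0°, 360°): 233.599°.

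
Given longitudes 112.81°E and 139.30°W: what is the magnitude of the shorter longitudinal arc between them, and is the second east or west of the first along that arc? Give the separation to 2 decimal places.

107.89° east

Raw difference: -139.30 − 112.81 = -252.11°.
Normalise into (−180°, 180°]: -252.11° + 360° = 107.89°.
Positive ⇒ the second point lies to the east; separation 107.89°.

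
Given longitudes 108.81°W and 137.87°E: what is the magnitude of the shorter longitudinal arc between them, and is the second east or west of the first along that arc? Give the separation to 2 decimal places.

113.32° west

Raw difference: 137.87 − -108.81 = 246.68°.
Normalise into (−180°, 180°]: 246.68° − 360° = -113.32°.
Negative ⇒ the second point lies to the west; separation 113.32°.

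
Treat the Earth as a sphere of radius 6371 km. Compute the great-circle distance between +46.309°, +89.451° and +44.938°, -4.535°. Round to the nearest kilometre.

6841 km

Δλ = -4.535 − 89.451 = -93.986°.
Δφ = 44.938 − 46.309 = -1.371°.
a = sin²(Δφ/2) + cos φ₁ · cos φ₂ · sin²(Δλ/2) = 0.261626.
c = 2·atan2(√a, √(1−a)) = 1.07384 rad → d = 6371·c ≈ 6841.46 km.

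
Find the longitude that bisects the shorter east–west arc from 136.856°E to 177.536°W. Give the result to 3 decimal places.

Signed shortest Δλ from +136.856° to -177.536° is +45.608°.
Midpoint longitude = +136.856° + (+45.608°)/2 = +136.856° + 22.804° = +159.660°.
(The naïve average (+136.856 + -177.536)/2 = -20.34° is on the wrong side of the globe.)

159.660°E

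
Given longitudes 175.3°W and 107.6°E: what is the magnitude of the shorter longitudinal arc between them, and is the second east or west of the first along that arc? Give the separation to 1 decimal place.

77.1° west

Raw difference: 107.6 − -175.3 = 282.9°.
Normalise into (−180°, 180°]: 282.9° − 360° = -77.1°.
Negative ⇒ the second point lies to the west; separation 77.1°.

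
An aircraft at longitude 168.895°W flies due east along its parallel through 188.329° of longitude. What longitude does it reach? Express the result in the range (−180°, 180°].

Start at -168.895°; shift +188.329° → +19.434°.
+19.434° already lies in (−180°, 180°].

19.434°E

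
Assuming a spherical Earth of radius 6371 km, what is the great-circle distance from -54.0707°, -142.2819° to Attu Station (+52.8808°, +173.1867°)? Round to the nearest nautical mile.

6794 nmi

Δλ = 173.1867 − -142.2819 = 315.4686°; wrapped into (−180°, 180°]: -44.5314°.
Δφ = 52.8808 − -54.0707 = 106.9515°.
a = sin²(Δφ/2) + cos φ₁ · cos φ₂ · sin²(Δλ/2) = 0.696620.
c = 2·atan2(√a, √(1−a)) = 1.97495 rad → d = 6371·c ≈ 12582.40 km ≈ 6793.95 nmi.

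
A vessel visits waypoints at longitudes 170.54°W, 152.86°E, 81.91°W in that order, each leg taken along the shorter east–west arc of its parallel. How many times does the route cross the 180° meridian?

2

Leg 1: -170.54° → +152.86°, shortest Δλ = -36.6° (west) — crosses 180°.
Leg 2: +152.86° → -81.91°, shortest Δλ = 125.23° (east) — crosses 180°.
Total crossings: 2.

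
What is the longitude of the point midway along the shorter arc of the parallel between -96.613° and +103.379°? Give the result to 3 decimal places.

-176.617°

Signed shortest Δλ from -96.613° to +103.379° is -160.008°.
Midpoint longitude = -96.613° + (-160.008°)/2 = -96.613° − 80.004° = -176.617°.
(The naïve average (-96.613 + +103.379)/2 = 3.383° is on the wrong side of the globe.)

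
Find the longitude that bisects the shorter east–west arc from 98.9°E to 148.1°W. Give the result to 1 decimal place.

155.4°E

Signed shortest Δλ from +98.9° to -148.1° is +113.0°.
Midpoint longitude = +98.9° + (+113.0°)/2 = +98.9° + 56.5° = +155.4°.
(The naïve average (+98.9 + -148.1)/2 = -24.6° is on the wrong side of the globe.)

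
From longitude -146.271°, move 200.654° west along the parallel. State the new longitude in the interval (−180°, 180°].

Start at -146.271°; shift −200.654° → -346.925°.
-346.925° lies outside (−180°, 180°]; add 360° → +13.075°.

+13.075°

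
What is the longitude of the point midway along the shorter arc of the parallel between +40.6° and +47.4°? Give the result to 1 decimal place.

Signed shortest Δλ from +40.6° to +47.4° is +6.8°.
Midpoint longitude = +40.6° + (+6.8°)/2 = +40.6° + 3.4° = +44.0°.

+44.0°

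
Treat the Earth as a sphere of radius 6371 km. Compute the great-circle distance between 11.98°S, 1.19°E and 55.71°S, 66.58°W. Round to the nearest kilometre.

7524 km

Δλ = -66.58 − 1.19 = -67.77°.
Δφ = -55.71 − -11.98 = -43.73°.
a = sin²(Δφ/2) + cos φ₁ · cos φ₂ · sin²(Δλ/2) = 0.310003.
c = 2·atan2(√a, √(1−a)) = 1.18101 rad → d = 6371·c ≈ 7524.20 km.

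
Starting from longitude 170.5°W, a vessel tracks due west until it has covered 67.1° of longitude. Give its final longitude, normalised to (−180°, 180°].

122.4°E

Start at -170.5°; shift −67.1° → -237.6°.
-237.6° lies outside (−180°, 180°]; add 360° → +122.4°.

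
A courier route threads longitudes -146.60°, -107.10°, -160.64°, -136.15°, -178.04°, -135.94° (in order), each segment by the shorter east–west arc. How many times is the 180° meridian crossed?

Leg 1: -146.60° → -107.10°, shortest Δλ = 39.5° (east) — does not cross 180°.
Leg 2: -107.10° → -160.64°, shortest Δλ = -53.54° (west) — does not cross 180°.
Leg 3: -160.64° → -136.15°, shortest Δλ = 24.49° (east) — does not cross 180°.
Leg 4: -136.15° → -178.04°, shortest Δλ = -41.89° (west) — does not cross 180°.
Leg 5: -178.04° → -135.94°, shortest Δλ = 42.1° (east) — does not cross 180°.
Total crossings: 0.

0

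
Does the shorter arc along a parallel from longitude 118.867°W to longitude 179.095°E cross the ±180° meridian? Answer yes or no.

Yes

Naïve |179.095 − -118.867| = 297.962° > 180°, so the shorter arc goes the other way round — across 180°.
Signed shortest Δλ = ((179.095 − -118.867 + 180) mod 360) − 180 = -62.038°.
Going west by 62.038° from -118.867° passes through 180° before reaching +179.095°.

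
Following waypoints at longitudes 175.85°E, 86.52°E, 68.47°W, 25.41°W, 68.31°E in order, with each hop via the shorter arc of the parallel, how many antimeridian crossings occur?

Leg 1: +175.85° → +86.52°, shortest Δλ = -89.33° (west) — does not cross 180°.
Leg 2: +86.52° → -68.47°, shortest Δλ = -154.99° (west) — does not cross 180°.
Leg 3: -68.47° → -25.41°, shortest Δλ = 43.06° (east) — does not cross 180°.
Leg 4: -25.41° → +68.31°, shortest Δλ = 93.72° (east) — does not cross 180°.
Total crossings: 0.

0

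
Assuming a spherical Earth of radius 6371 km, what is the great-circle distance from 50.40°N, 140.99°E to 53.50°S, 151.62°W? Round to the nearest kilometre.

Δλ = -151.62 − 140.99 = -292.61°; wrapped into (−180°, 180°]: 67.39°.
Δφ = -53.50 − 50.40 = -103.90°.
a = sin²(Δφ/2) + cos φ₁ · cos φ₂ · sin²(Δλ/2) = 0.736807.
c = 2·atan2(√a, √(1−a)) = 2.06419 rad → d = 6371·c ≈ 13150.93 km.

13151 km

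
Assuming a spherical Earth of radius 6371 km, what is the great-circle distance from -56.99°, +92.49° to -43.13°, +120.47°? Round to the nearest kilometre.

2493 km

Δλ = 120.47 − 92.49 = 27.98°.
Δφ = -43.13 − -56.99 = 13.86°.
a = sin²(Δφ/2) + cos φ₁ · cos φ₂ · sin²(Δλ/2) = 0.037795.
c = 2·atan2(√a, √(1−a)) = 0.39131 rad → d = 6371·c ≈ 2493.03 km.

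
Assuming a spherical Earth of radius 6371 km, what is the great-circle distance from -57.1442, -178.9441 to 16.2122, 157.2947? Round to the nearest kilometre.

Δλ = 157.2947 − -178.9441 = 336.2388°; wrapped into (−180°, 180°]: -23.7612°.
Δφ = 16.2122 − -57.1442 = 73.3564°.
a = sin²(Δφ/2) + cos φ₁ · cos φ₂ · sin²(Δλ/2) = 0.378871.
c = 2·atan2(√a, √(1−a)) = 1.32610 rad → d = 6371·c ≈ 8448.61 km.

8449 km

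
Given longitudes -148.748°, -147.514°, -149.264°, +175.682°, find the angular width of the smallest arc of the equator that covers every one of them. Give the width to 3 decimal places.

Sort the longitudes: -149.264°, -148.748°, -147.514°, +175.682°.
Eastward gaps between consecutive values (wrapping around): 0.516°, 1.234°, 323.196°, 35.054°.
Largest gap = 323.196° ⇒ minimal covering band is its complement: 360° − 323.196° = 36.804°.
Band runs from +175.682° eastward to -147.514°, crossing the antimeridian.

36.804°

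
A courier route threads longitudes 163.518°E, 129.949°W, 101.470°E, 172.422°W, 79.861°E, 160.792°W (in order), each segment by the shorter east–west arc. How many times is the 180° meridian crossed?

Leg 1: +163.518° → -129.949°, shortest Δλ = 66.533° (east) — crosses 180°.
Leg 2: -129.949° → +101.470°, shortest Δλ = -128.581° (west) — crosses 180°.
Leg 3: +101.470° → -172.422°, shortest Δλ = 86.108° (east) — crosses 180°.
Leg 4: -172.422° → +79.861°, shortest Δλ = -107.717° (west) — crosses 180°.
Leg 5: +79.861° → -160.792°, shortest Δλ = 119.347° (east) — crosses 180°.
Total crossings: 5.

5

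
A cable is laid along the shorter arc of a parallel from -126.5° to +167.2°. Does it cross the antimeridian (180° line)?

Naïve |167.2 − -126.5| = 293.7° > 180°, so the shorter arc goes the other way round — across 180°.
Signed shortest Δλ = ((167.2 − -126.5 + 180) mod 360) − 180 = -66.3°.
Going west by 66.3° from -126.5° passes through 180° before reaching +167.2°.

Yes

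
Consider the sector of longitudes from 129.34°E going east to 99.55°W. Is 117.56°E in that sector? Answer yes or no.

Band width going east from +129.34° to -99.55°: ((-99.55 − 129.34) mod 360) = 131.11°.
Offset of +117.56° east of the west edge: ((117.56 − 129.34) mod 360) = 348.22°.
348.22° > 131.11° ⇒ outside.

No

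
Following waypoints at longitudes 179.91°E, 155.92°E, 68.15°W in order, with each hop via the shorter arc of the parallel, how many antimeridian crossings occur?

Leg 1: +179.91° → +155.92°, shortest Δλ = -23.99° (west) — does not cross 180°.
Leg 2: +155.92° → -68.15°, shortest Δλ = 135.93° (east) — crosses 180°.
Total crossings: 1.

1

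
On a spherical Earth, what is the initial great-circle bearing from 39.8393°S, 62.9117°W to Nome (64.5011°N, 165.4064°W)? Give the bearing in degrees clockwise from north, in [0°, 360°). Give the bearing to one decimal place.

326.4°

Δλ = -165.4064 − -62.9117 = -102.4947°.
θ = atan2( sin Δλ · cos φ₂ , cos φ₁ · sin φ₂ − sin φ₁ · cos φ₂ · cos Δλ )
  = atan2(-0.42030, 0.63338) = -33.567° → normalised to [0°, 360°): 326.433°.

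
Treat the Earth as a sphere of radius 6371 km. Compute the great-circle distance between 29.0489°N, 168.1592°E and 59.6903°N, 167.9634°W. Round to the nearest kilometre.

Δλ = -167.9634 − 168.1592 = -336.1226°; wrapped into (−180°, 180°]: 23.8774°.
Δφ = 59.6903 − 29.0489 = 30.6414°.
a = sin²(Δφ/2) + cos φ₁ · cos φ₂ · sin²(Δλ/2) = 0.088693.
c = 2·atan2(√a, √(1−a)) = 0.60480 rad → d = 6371·c ≈ 3853.20 km.

3853 km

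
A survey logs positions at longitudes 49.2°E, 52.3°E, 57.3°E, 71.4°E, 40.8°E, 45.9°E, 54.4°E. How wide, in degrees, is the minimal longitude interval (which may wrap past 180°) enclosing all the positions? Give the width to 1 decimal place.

30.6°

Sort the longitudes: +40.8°, +45.9°, +49.2°, +52.3°, +54.4°, +57.3°, +71.4°.
Eastward gaps between consecutive values (wrapping around): 5.1°, 3.3°, 3.1°, 2.1°, 2.9°, 14.1°, 329.4°.
Largest gap = 329.4° ⇒ minimal covering band is its complement: 360° − 329.4° = 30.6°.
Band runs from +40.8° eastward to +71.4°.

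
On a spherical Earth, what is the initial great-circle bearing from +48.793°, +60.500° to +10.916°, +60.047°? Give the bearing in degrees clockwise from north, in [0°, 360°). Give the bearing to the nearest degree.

Δλ = 60.047 − 60.500 = -0.453°.
θ = atan2( sin Δλ · cos φ₂ , cos φ₁ · sin φ₂ − sin φ₁ · cos φ₂ · cos Δλ )
  = atan2(-0.00776, -0.61395) = -179.276° → normalised to [0°, 360°): 180.724°.

181°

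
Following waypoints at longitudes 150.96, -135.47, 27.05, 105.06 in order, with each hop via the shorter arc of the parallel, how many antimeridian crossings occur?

1

Leg 1: +150.96° → -135.47°, shortest Δλ = 73.57° (east) — crosses 180°.
Leg 2: -135.47° → +27.05°, shortest Δλ = 162.52° (east) — does not cross 180°.
Leg 3: +27.05° → +105.06°, shortest Δλ = 78.01° (east) — does not cross 180°.
Total crossings: 1.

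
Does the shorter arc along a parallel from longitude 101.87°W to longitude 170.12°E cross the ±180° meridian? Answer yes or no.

Yes

Naïve |170.12 − -101.87| = 271.99° > 180°, so the shorter arc goes the other way round — across 180°.
Signed shortest Δλ = ((170.12 − -101.87 + 180) mod 360) − 180 = -88.01°.
Going west by 88.01° from -101.87° passes through 180° before reaching +170.12°.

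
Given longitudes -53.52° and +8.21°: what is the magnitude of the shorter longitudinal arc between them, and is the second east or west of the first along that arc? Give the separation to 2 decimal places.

Raw difference: 8.21 − -53.52 = 61.73°.
Normalise into (−180°, 180°]: 61.73° stays 61.73°.
Positive ⇒ the second point lies to the east; separation 61.73°.

61.73° east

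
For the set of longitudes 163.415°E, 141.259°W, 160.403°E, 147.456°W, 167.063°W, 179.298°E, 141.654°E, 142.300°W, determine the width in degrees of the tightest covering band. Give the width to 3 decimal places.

77.087°

Sort the longitudes: -167.063°, -147.456°, -142.300°, -141.259°, +141.654°, +160.403°, +163.415°, +179.298°.
Eastward gaps between consecutive values (wrapping around): 19.607°, 5.156°, 1.041°, 282.913°, 18.749°, 3.012°, 15.883°, 13.639°.
Largest gap = 282.913° ⇒ minimal covering band is its complement: 360° − 282.913° = 77.087°.
Band runs from +141.654° eastward to -141.259°, crossing the antimeridian.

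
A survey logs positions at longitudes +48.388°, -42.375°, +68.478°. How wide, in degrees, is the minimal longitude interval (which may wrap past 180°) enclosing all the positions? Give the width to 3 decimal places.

110.853°

Sort the longitudes: -42.375°, +48.388°, +68.478°.
Eastward gaps between consecutive values (wrapping around): 90.763°, 20.090°, 249.147°.
Largest gap = 249.147° ⇒ minimal covering band is its complement: 360° − 249.147° = 110.853°.
Band runs from -42.375° eastward to +68.478°.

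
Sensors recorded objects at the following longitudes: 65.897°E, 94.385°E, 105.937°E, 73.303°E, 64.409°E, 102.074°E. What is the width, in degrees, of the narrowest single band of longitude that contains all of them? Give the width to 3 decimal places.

Sort the longitudes: +64.409°, +65.897°, +73.303°, +94.385°, +102.074°, +105.937°.
Eastward gaps between consecutive values (wrapping around): 1.488°, 7.406°, 21.082°, 7.689°, 3.863°, 318.472°.
Largest gap = 318.472° ⇒ minimal covering band is its complement: 360° − 318.472° = 41.528°.
Band runs from +64.409° eastward to +105.937°.

41.528°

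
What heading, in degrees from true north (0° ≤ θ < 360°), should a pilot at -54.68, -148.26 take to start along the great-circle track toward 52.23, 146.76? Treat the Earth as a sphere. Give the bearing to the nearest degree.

Δλ = 146.76 − -148.26 = 295.02°; wrapped into (−180°, 180°]: -64.98°.
θ = atan2( sin Δλ · cos φ₂ , cos φ₁ · sin φ₂ − sin φ₁ · cos φ₂ · cos Δλ )
  = atan2(-0.55502, 0.66837) = -39.706° → normalised to [0°, 360°): 320.294°.

320°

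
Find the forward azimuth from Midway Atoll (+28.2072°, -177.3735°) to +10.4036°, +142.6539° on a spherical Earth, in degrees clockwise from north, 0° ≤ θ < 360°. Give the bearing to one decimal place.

252.7°

Δλ = 142.6539 − -177.3735 = 320.0274°; wrapped into (−180°, 180°]: -39.9726°.
θ = atan2( sin Δλ · cos φ₂ , cos φ₁ · sin φ₂ − sin φ₁ · cos φ₂ · cos Δλ )
  = atan2(-0.63186, -0.19713) = -107.327° → normalised to [0°, 360°): 252.673°.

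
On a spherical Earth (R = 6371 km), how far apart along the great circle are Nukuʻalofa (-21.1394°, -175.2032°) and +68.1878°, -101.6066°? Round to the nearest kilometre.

11532 km

Δλ = -101.6066 − -175.2032 = 73.5966°.
Δφ = 68.1878 − -21.1394 = 89.3272°.
a = sin²(Δφ/2) + cos φ₁ · cos φ₂ · sin²(Δλ/2) = 0.618475.
c = 2·atan2(√a, √(1−a)) = 1.81002 rad → d = 6371·c ≈ 11531.65 km.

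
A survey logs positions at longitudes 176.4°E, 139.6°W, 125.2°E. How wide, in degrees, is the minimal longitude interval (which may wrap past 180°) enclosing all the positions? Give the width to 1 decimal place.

Sort the longitudes: -139.6°, +125.2°, +176.4°.
Eastward gaps between consecutive values (wrapping around): 264.8°, 51.2°, 44.0°.
Largest gap = 264.8° ⇒ minimal covering band is its complement: 360° − 264.8° = 95.2°.
Band runs from +125.2° eastward to -139.6°, crossing the antimeridian.

95.2°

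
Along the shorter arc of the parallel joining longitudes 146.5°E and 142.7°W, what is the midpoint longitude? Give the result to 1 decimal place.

Signed shortest Δλ from +146.5° to -142.7° is +70.8°.
Midpoint longitude = +146.5° + (+70.8°)/2 = +146.5° + 35.4° = +181.9°.
Normalise into (−180°, 180°]: -178.1°.
(The naïve average (+146.5 + -142.7)/2 = 1.9° is on the wrong side of the globe.)

178.1°W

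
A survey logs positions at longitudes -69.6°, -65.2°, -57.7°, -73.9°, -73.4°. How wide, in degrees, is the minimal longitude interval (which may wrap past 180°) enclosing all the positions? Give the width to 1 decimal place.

Sort the longitudes: -73.9°, -73.4°, -69.6°, -65.2°, -57.7°.
Eastward gaps between consecutive values (wrapping around): 0.5°, 3.8°, 4.4°, 7.5°, 343.8°.
Largest gap = 343.8° ⇒ minimal covering band is its complement: 360° − 343.8° = 16.2°.
Band runs from -73.9° eastward to -57.7°.

16.2°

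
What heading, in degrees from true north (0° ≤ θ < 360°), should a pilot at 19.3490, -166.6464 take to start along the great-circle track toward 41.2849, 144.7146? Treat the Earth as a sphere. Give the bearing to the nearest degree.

Δλ = 144.7146 − -166.6464 = 311.3610°; wrapped into (−180°, 180°]: -48.6390°.
θ = atan2( sin Δλ · cos φ₂ , cos φ₁ · sin φ₂ − sin φ₁ · cos φ₂ · cos Δλ )
  = atan2(-0.56400, 0.45802) = -50.920° → normalised to [0°, 360°): 309.080°.

309°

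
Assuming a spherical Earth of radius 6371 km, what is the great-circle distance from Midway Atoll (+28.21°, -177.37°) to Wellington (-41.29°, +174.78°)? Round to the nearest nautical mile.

Δλ = 174.78 − -177.37 = 352.15°; wrapped into (−180°, 180°]: -7.85°.
Δφ = -41.29 − 28.21 = -69.50°.
a = sin²(Δφ/2) + cos φ₁ · cos φ₂ · sin²(Δλ/2) = 0.327999.
c = 2·atan2(√a, √(1−a)) = 1.21962 rad → d = 6371·c ≈ 7770.20 km ≈ 4195.57 nmi.

4196 nmi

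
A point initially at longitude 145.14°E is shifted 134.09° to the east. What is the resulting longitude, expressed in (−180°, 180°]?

80.77°W

Start at +145.14°; shift +134.09° → +279.23°.
+279.23° lies outside (−180°, 180°]; subtract 360° → -80.77°.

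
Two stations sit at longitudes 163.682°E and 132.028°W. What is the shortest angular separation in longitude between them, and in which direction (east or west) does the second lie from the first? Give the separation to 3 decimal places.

Raw difference: -132.028 − 163.682 = -295.71°.
Normalise into (−180°, 180°]: -295.71° + 360° = 64.29°.
Positive ⇒ the second point lies to the east; separation 64.290°.

64.290° east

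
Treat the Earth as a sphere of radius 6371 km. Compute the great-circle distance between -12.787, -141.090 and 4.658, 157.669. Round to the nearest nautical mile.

3799 nmi

Δλ = 157.669 − -141.090 = 298.759°; wrapped into (−180°, 180°]: -61.241°.
Δφ = 4.658 − -12.787 = 17.445°.
a = sin²(Δφ/2) + cos φ₁ · cos φ₂ · sin²(Δλ/2) = 0.275164.
c = 2·atan2(√a, √(1−a)) = 1.10440 rad → d = 6371·c ≈ 7036.13 km ≈ 3799.20 nmi.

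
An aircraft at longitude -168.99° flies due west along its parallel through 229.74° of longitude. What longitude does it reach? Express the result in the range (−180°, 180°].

Start at -168.99°; shift −229.74° → -398.73°.
-398.73° lies outside (−180°, 180°]; add 360° → -38.73°.

-38.73°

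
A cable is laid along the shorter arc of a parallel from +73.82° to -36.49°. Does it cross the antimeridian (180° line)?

No

Signed shortest Δλ = ((-36.49 − 73.82 + 180) mod 360) − 180 = -110.31°.
Going west by 110.31° from +73.82° reaches -36.49° without touching 180°.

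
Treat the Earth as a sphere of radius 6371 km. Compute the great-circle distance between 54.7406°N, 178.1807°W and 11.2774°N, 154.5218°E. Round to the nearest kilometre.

5392 km

Δλ = 154.5218 − -178.1807 = 332.7025°; wrapped into (−180°, 180°]: -27.2975°.
Δφ = 11.2774 − 54.7406 = -43.4632°.
a = sin²(Δφ/2) + cos φ₁ · cos φ₂ · sin²(Δλ/2) = 0.168615.
c = 2·atan2(√a, √(1−a)) = 0.84628 rad → d = 6371·c ≈ 5391.68 km.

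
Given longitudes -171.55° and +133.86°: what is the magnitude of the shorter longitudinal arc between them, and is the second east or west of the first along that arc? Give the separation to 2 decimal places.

54.59° west

Raw difference: 133.86 − -171.55 = 305.41°.
Normalise into (−180°, 180°]: 305.41° − 360° = -54.59°.
Negative ⇒ the second point lies to the west; separation 54.59°.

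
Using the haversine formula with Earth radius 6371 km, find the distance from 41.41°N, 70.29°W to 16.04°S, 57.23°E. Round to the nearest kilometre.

Δλ = 57.23 − -70.29 = 127.52°.
Δφ = -16.04 − 41.41 = -57.45°.
a = sin²(Δφ/2) + cos φ₁ · cos φ₂ · sin²(Δλ/2) = 0.810878.
c = 2·atan2(√a, √(1−a)) = 2.24178 rad → d = 6371·c ≈ 14282.37 km.

14282 km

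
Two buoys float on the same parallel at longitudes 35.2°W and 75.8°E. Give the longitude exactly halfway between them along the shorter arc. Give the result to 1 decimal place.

20.3°E

Signed shortest Δλ from -35.2° to +75.8° is +111.0°.
Midpoint longitude = -35.2° + (+111.0°)/2 = -35.2° + 55.5° = +20.3°.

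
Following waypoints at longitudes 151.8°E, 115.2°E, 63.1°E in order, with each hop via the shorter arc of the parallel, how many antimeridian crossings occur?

0

Leg 1: +151.8° → +115.2°, shortest Δλ = -36.6° (west) — does not cross 180°.
Leg 2: +115.2° → +63.1°, shortest Δλ = -52.1° (west) — does not cross 180°.
Total crossings: 0.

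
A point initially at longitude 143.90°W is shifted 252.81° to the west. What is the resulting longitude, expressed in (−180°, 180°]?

36.71°W

Start at -143.90°; shift −252.81° → -396.71°.
-396.71° lies outside (−180°, 180°]; add 360° → -36.71°.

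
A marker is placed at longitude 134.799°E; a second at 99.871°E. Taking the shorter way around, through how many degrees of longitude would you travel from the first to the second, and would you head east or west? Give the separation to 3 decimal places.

Raw difference: 99.871 − 134.799 = -34.928°.
Normalise into (−180°, 180°]: -34.928° stays -34.928°.
Negative ⇒ the second point lies to the west; separation 34.928°.

34.928° west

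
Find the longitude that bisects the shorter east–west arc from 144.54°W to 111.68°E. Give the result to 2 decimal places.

Signed shortest Δλ from -144.54° to +111.68° is -103.78°.
Midpoint longitude = -144.54° + (-103.78°)/2 = -144.54° − 51.89° = -196.43°.
Normalise into (−180°, 180°]: +163.57°.
(The naïve average (-144.54 + +111.68)/2 = -16.43° is on the wrong side of the globe.)

163.57°E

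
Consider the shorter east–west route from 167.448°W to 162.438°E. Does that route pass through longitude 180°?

Naïve |162.438 − -167.448| = 329.886° > 180°, so the shorter arc goes the other way round — across 180°.
Signed shortest Δλ = ((162.438 − -167.448 + 180) mod 360) − 180 = -30.114°.
Going west by 30.114° from -167.448° passes through 180° before reaching +162.438°.

Yes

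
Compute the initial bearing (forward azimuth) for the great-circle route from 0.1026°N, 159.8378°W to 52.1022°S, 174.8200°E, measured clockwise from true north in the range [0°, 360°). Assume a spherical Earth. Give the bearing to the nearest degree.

Δλ = 174.8200 − -159.8378 = 334.6578°; wrapped into (−180°, 180°]: -25.3422°.
θ = atan2( sin Δλ · cos φ₂ , cos φ₁ · sin φ₂ − sin φ₁ · cos φ₂ · cos Δλ )
  = atan2(-0.26292, -0.79010) = -161.595° → normalised to [0°, 360°): 198.405°.

198°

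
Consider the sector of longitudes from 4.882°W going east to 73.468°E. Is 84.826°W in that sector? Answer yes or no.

Band width going east from -4.882° to +73.468°: ((73.468 − -4.882) mod 360) = 78.350°.
Offset of -84.826° east of the west edge: ((-84.826 − -4.882) mod 360) = 280.056°.
280.056° > 78.350° ⇒ outside.

No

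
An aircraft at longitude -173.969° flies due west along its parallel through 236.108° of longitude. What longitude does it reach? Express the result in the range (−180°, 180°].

-50.077°

Start at -173.969°; shift −236.108° → -410.077°.
-410.077° lies outside (−180°, 180°]; add 360° → -50.077°.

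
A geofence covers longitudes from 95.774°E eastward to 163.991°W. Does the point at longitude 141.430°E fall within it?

Yes

Band width going east from +95.774° to -163.991°: ((-163.991 − 95.774) mod 360) = 100.235°.
Offset of +141.430° east of the west edge: ((141.430 − 95.774) mod 360) = 45.656°.
45.656° ≤ 100.235° ⇒ inside.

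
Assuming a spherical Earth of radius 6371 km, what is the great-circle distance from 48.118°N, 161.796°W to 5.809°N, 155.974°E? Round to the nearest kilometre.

Δλ = 155.974 − -161.796 = 317.770°; wrapped into (−180°, 180°]: -42.230°.
Δφ = 5.809 − 48.118 = -42.309°.
a = sin²(Δφ/2) + cos φ₁ · cos φ₂ · sin²(Δλ/2) = 0.216429.
c = 2·atan2(√a, √(1−a)) = 0.96776 rad → d = 6371·c ≈ 6165.63 km.

6166 km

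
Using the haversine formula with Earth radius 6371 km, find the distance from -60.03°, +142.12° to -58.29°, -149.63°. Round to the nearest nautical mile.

2009 nmi

Δλ = -149.63 − 142.12 = -291.75°; wrapped into (−180°, 180°]: 68.25°.
Δφ = -58.29 − -60.03 = 1.74°.
a = sin²(Δφ/2) + cos φ₁ · cos φ₂ · sin²(Δλ/2) = 0.082867.
c = 2·atan2(√a, √(1−a)) = 0.58400 rad → d = 6371·c ≈ 3720.65 km ≈ 2008.99 nmi.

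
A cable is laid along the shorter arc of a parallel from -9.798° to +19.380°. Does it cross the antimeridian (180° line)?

Signed shortest Δλ = ((19.380 − -9.798 + 180) mod 360) − 180 = 29.178°.
Going east by 29.178° from -9.798° reaches +19.380° without touching 180°.

No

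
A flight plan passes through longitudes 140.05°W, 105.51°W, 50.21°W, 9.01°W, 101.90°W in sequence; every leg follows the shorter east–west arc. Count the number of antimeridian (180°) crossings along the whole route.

Leg 1: -140.05° → -105.51°, shortest Δλ = 34.54° (east) — does not cross 180°.
Leg 2: -105.51° → -50.21°, shortest Δλ = 55.3° (east) — does not cross 180°.
Leg 3: -50.21° → -9.01°, shortest Δλ = 41.2° (east) — does not cross 180°.
Leg 4: -9.01° → -101.90°, shortest Δλ = -92.89° (west) — does not cross 180°.
Total crossings: 0.

0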